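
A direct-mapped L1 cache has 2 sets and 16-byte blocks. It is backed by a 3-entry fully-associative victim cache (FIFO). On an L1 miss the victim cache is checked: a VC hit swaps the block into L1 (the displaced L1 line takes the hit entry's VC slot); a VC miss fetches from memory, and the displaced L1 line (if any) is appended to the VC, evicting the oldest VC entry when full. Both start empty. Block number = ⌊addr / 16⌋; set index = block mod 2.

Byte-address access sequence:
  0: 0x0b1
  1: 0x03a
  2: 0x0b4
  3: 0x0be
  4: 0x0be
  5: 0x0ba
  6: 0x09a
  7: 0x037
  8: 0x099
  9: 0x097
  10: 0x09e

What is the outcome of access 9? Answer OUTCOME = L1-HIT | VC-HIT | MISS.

0: 0xb1 (blk 11, set 1) → MISS  vc=[]
1: 0x3a (blk 3, set 1) → MISS  vc=[11]
2: 0xb4 (blk 11, set 1) → VC-HIT  vc=[3]
3: 0xbe (blk 11, set 1) → L1-HIT  vc=[3]
4: 0xbe (blk 11, set 1) → L1-HIT  vc=[3]
5: 0xba (blk 11, set 1) → L1-HIT  vc=[3]
6: 0x9a (blk 9, set 1) → MISS  vc=[3, 11]
7: 0x37 (blk 3, set 1) → VC-HIT  vc=[9, 11]
8: 0x99 (blk 9, set 1) → VC-HIT  vc=[3, 11]
9: 0x97 (blk 9, set 1) → L1-HIT  vc=[3, 11]
10: 0x9e (blk 9, set 1) → L1-HIT  vc=[3, 11]

OUTCOME = L1-HIT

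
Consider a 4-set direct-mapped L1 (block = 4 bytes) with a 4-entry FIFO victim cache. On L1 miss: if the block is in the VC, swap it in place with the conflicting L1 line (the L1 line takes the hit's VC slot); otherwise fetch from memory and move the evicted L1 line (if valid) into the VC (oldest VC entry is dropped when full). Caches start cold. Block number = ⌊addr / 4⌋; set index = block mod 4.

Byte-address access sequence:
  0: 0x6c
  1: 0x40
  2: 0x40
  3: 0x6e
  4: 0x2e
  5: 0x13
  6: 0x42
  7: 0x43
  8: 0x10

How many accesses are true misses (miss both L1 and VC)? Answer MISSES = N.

  [0] addr=0x6c blk=27 s=3: MISS | VC []
  [1] addr=0x40 blk=16 s=0: MISS | VC []
  [2] addr=0x40 blk=16 s=0: L1-HIT | VC []
  [3] addr=0x6e blk=27 s=3: L1-HIT | VC []
  [4] addr=0x2e blk=11 s=3: MISS | VC [27]
  [5] addr=0x13 blk=4 s=0: MISS | VC [27, 16]
  [6] addr=0x42 blk=16 s=0: VC-HIT | VC [27, 4]
  [7] addr=0x43 blk=16 s=0: L1-HIT | VC [27, 4]
  [8] addr=0x10 blk=4 s=0: VC-HIT | VC [27, 16]

MISSES = 4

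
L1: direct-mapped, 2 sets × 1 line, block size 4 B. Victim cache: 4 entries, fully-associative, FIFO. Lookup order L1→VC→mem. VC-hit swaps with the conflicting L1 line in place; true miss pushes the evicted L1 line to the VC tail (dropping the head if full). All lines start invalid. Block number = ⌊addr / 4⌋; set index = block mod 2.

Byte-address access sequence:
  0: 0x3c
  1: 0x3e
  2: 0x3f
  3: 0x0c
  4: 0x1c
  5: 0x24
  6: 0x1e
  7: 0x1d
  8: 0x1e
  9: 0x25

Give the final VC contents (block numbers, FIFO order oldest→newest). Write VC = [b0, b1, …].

VC = [15, 3, 7]

0: 0x3c (blk 15, set 1) → MISS  vc=[]
1: 0x3e (blk 15, set 1) → L1-HIT  vc=[]
2: 0x3f (blk 15, set 1) → L1-HIT  vc=[]
3: 0xc (blk 3, set 1) → MISS  vc=[15]
4: 0x1c (blk 7, set 1) → MISS  vc=[15, 3]
5: 0x24 (blk 9, set 1) → MISS  vc=[15, 3, 7]
6: 0x1e (blk 7, set 1) → VC-HIT  vc=[15, 3, 9]
7: 0x1d (blk 7, set 1) → L1-HIT  vc=[15, 3, 9]
8: 0x1e (blk 7, set 1) → L1-HIT  vc=[15, 3, 9]
9: 0x25 (blk 9, set 1) → VC-HIT  vc=[15, 3, 7]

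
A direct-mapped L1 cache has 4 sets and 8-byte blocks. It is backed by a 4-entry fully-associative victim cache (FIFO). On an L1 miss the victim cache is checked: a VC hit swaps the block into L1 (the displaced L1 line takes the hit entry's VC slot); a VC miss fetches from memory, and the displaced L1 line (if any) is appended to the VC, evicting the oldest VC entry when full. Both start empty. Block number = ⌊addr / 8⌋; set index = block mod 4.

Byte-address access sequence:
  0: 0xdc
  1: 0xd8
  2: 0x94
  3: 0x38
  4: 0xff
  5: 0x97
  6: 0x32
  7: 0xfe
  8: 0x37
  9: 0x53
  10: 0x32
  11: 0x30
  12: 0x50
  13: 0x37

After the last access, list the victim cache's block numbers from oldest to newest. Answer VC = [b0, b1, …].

VC = [27, 7, 18, 10]

#0 0xdc→b27/s3 MISS; vc=[]
#1 0xd8→b27/s3 L1-HIT; vc=[]
#2 0x94→b18/s2 MISS; vc=[]
#3 0x38→b7/s3 MISS; vc=[27]
#4 0xff→b31/s3 MISS; vc=[27,7]
#5 0x97→b18/s2 L1-HIT; vc=[27,7]
#6 0x32→b6/s2 MISS; vc=[27,7,18]
#7 0xfe→b31/s3 L1-HIT; vc=[27,7,18]
#8 0x37→b6/s2 L1-HIT; vc=[27,7,18]
#9 0x53→b10/s2 MISS; vc=[27,7,18,6]
#10 0x32→b6/s2 VC-HIT; vc=[27,7,18,10]
#11 0x30→b6/s2 L1-HIT; vc=[27,7,18,10]
#12 0x50→b10/s2 VC-HIT; vc=[27,7,18,6]
#13 0x37→b6/s2 VC-HIT; vc=[27,7,18,10]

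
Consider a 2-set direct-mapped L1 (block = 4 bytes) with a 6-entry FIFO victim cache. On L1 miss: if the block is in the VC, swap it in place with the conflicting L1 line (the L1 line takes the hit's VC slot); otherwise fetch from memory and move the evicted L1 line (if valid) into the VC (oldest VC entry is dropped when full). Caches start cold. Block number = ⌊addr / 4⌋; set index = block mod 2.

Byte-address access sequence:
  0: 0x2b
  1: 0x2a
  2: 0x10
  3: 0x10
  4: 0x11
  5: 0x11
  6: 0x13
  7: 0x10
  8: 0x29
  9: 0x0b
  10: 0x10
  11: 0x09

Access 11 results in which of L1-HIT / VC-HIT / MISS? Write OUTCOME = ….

0: 0x2b (blk 10, set 0) → MISS  vc=[]
1: 0x2a (blk 10, set 0) → L1-HIT  vc=[]
2: 0x10 (blk 4, set 0) → MISS  vc=[10]
3: 0x10 (blk 4, set 0) → L1-HIT  vc=[10]
4: 0x11 (blk 4, set 0) → L1-HIT  vc=[10]
5: 0x11 (blk 4, set 0) → L1-HIT  vc=[10]
6: 0x13 (blk 4, set 0) → L1-HIT  vc=[10]
7: 0x10 (blk 4, set 0) → L1-HIT  vc=[10]
8: 0x29 (blk 10, set 0) → VC-HIT  vc=[4]
9: 0xb (blk 2, set 0) → MISS  vc=[4, 10]
10: 0x10 (blk 4, set 0) → VC-HIT  vc=[2, 10]
11: 0x9 (blk 2, set 0) → VC-HIT  vc=[4, 10]

OUTCOME = VC-HIT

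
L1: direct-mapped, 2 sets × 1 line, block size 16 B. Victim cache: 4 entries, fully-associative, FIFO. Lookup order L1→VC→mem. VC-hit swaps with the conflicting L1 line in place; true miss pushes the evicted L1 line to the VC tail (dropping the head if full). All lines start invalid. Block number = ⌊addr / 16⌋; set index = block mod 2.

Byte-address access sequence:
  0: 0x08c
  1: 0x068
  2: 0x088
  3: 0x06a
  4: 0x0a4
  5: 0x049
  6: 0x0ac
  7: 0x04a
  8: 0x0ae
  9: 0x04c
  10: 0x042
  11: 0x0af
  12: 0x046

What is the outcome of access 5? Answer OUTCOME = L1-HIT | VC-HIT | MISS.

OUTCOME = MISS

#0 0x8c→b8/s0 MISS; vc=[]
#1 0x68→b6/s0 MISS; vc=[8]
#2 0x88→b8/s0 VC-HIT; vc=[6]
#3 0x6a→b6/s0 VC-HIT; vc=[8]
#4 0xa4→b10/s0 MISS; vc=[8,6]
#5 0x49→b4/s0 MISS; vc=[8,6,10]
#6 0xac→b10/s0 VC-HIT; vc=[8,6,4]
#7 0x4a→b4/s0 VC-HIT; vc=[8,6,10]
#8 0xae→b10/s0 VC-HIT; vc=[8,6,4]
#9 0x4c→b4/s0 VC-HIT; vc=[8,6,10]
#10 0x42→b4/s0 L1-HIT; vc=[8,6,10]
#11 0xaf→b10/s0 VC-HIT; vc=[8,6,4]
#12 0x46→b4/s0 VC-HIT; vc=[8,6,10]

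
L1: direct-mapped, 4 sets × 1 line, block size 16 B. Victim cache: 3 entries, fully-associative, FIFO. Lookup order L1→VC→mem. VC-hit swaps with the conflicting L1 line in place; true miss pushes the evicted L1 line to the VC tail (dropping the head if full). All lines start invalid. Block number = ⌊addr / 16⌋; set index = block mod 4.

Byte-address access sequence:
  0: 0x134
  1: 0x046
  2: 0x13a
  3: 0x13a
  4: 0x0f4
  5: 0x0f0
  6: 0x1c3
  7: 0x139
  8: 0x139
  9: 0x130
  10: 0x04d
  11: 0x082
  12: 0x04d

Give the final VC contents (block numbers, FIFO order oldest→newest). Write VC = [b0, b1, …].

#0 0x134→b19/s3 MISS; vc=[]
#1 0x46→b4/s0 MISS; vc=[]
#2 0x13a→b19/s3 L1-HIT; vc=[]
#3 0x13a→b19/s3 L1-HIT; vc=[]
#4 0xf4→b15/s3 MISS; vc=[19]
#5 0xf0→b15/s3 L1-HIT; vc=[19]
#6 0x1c3→b28/s0 MISS; vc=[19,4]
#7 0x139→b19/s3 VC-HIT; vc=[15,4]
#8 0x139→b19/s3 L1-HIT; vc=[15,4]
#9 0x130→b19/s3 L1-HIT; vc=[15,4]
#10 0x4d→b4/s0 VC-HIT; vc=[15,28]
#11 0x82→b8/s0 MISS; vc=[15,28,4]
#12 0x4d→b4/s0 VC-HIT; vc=[15,28,8]

VC = [15, 28, 8]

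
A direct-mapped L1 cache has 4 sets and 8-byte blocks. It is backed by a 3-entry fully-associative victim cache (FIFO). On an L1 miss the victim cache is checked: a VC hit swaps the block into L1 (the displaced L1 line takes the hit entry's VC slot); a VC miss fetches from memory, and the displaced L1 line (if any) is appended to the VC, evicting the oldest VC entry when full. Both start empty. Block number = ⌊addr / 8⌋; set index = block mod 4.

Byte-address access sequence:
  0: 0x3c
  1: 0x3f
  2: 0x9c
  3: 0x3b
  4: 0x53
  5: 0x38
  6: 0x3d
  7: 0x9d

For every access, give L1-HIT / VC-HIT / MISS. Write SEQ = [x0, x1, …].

  [0] addr=0x3c blk=7 s=3: MISS | VC []
  [1] addr=0x3f blk=7 s=3: L1-HIT | VC []
  [2] addr=0x9c blk=19 s=3: MISS | VC [7]
  [3] addr=0x3b blk=7 s=3: VC-HIT | VC [19]
  [4] addr=0x53 blk=10 s=2: MISS | VC [19]
  [5] addr=0x38 blk=7 s=3: L1-HIT | VC [19]
  [6] addr=0x3d blk=7 s=3: L1-HIT | VC [19]
  [7] addr=0x9d blk=19 s=3: VC-HIT | VC [7]

SEQ = [MISS, L1-HIT, MISS, VC-HIT, MISS, L1-HIT, L1-HIT, VC-HIT]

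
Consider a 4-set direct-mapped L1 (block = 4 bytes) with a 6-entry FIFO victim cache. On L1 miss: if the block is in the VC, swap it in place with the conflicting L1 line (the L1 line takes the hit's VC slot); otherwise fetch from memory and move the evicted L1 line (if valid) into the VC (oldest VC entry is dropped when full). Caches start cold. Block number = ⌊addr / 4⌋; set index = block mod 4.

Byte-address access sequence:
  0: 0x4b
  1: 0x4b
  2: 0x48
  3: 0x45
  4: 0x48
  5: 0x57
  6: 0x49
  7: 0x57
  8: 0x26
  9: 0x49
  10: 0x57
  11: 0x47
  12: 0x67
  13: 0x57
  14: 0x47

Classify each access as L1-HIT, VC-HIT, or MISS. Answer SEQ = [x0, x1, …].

SEQ = [MISS, L1-HIT, L1-HIT, MISS, L1-HIT, MISS, L1-HIT, L1-HIT, MISS, L1-HIT, VC-HIT, VC-HIT, MISS, VC-HIT, VC-HIT]

  [0] addr=0x4b blk=18 s=2: MISS | VC []
  [1] addr=0x4b blk=18 s=2: L1-HIT | VC []
  [2] addr=0x48 blk=18 s=2: L1-HIT | VC []
  [3] addr=0x45 blk=17 s=1: MISS | VC []
  [4] addr=0x48 blk=18 s=2: L1-HIT | VC []
  [5] addr=0x57 blk=21 s=1: MISS | VC [17]
  [6] addr=0x49 blk=18 s=2: L1-HIT | VC [17]
  [7] addr=0x57 blk=21 s=1: L1-HIT | VC [17]
  [8] addr=0x26 blk=9 s=1: MISS | VC [17, 21]
  [9] addr=0x49 blk=18 s=2: L1-HIT | VC [17, 21]
  [10] addr=0x57 blk=21 s=1: VC-HIT | VC [17, 9]
  [11] addr=0x47 blk=17 s=1: VC-HIT | VC [21, 9]
  [12] addr=0x67 blk=25 s=1: MISS | VC [21, 9, 17]
  [13] addr=0x57 blk=21 s=1: VC-HIT | VC [25, 9, 17]
  [14] addr=0x47 blk=17 s=1: VC-HIT | VC [25, 9, 21]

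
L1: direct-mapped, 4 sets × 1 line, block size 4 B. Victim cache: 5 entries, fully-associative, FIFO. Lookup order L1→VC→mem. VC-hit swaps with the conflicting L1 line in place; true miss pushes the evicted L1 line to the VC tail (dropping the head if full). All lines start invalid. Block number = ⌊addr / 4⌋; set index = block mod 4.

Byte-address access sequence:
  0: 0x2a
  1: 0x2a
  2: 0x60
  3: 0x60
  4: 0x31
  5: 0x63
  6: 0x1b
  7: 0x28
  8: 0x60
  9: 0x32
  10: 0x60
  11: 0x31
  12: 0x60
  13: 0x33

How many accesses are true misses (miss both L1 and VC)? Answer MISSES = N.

#0 0x2a→b10/s2 MISS; vc=[]
#1 0x2a→b10/s2 L1-HIT; vc=[]
#2 0x60→b24/s0 MISS; vc=[]
#3 0x60→b24/s0 L1-HIT; vc=[]
#4 0x31→b12/s0 MISS; vc=[24]
#5 0x63→b24/s0 VC-HIT; vc=[12]
#6 0x1b→b6/s2 MISS; vc=[12,10]
#7 0x28→b10/s2 VC-HIT; vc=[12,6]
#8 0x60→b24/s0 L1-HIT; vc=[12,6]
#9 0x32→b12/s0 VC-HIT; vc=[24,6]
#10 0x60→b24/s0 VC-HIT; vc=[12,6]
#11 0x31→b12/s0 VC-HIT; vc=[24,6]
#12 0x60→b24/s0 VC-HIT; vc=[12,6]
#13 0x33→b12/s0 VC-HIT; vc=[24,6]

MISSES = 4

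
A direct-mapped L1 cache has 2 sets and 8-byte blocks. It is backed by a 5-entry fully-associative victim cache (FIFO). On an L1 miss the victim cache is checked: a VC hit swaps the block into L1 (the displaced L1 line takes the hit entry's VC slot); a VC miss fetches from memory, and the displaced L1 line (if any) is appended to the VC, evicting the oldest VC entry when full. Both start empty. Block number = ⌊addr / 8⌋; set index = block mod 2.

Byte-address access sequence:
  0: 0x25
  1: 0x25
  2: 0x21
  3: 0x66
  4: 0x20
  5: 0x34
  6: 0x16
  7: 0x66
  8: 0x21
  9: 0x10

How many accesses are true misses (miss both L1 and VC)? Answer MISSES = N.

MISSES = 4

0: 0x25 (blk 4, set 0) → MISS  vc=[]
1: 0x25 (blk 4, set 0) → L1-HIT  vc=[]
2: 0x21 (blk 4, set 0) → L1-HIT  vc=[]
3: 0x66 (blk 12, set 0) → MISS  vc=[4]
4: 0x20 (blk 4, set 0) → VC-HIT  vc=[12]
5: 0x34 (blk 6, set 0) → MISS  vc=[12, 4]
6: 0x16 (blk 2, set 0) → MISS  vc=[12, 4, 6]
7: 0x66 (blk 12, set 0) → VC-HIT  vc=[2, 4, 6]
8: 0x21 (blk 4, set 0) → VC-HIT  vc=[2, 12, 6]
9: 0x10 (blk 2, set 0) → VC-HIT  vc=[4, 12, 6]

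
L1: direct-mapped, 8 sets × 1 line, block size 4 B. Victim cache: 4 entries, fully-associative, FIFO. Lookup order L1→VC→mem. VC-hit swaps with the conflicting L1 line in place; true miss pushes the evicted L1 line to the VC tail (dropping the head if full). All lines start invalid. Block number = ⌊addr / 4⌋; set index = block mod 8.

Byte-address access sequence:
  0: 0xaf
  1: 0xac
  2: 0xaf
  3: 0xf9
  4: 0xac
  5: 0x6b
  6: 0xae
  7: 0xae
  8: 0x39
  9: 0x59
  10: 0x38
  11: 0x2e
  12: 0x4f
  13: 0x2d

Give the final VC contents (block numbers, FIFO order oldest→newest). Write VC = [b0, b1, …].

VC = [62, 22, 43, 19]

#0 0xaf→b43/s3 MISS; vc=[]
#1 0xac→b43/s3 L1-HIT; vc=[]
#2 0xaf→b43/s3 L1-HIT; vc=[]
#3 0xf9→b62/s6 MISS; vc=[]
#4 0xac→b43/s3 L1-HIT; vc=[]
#5 0x6b→b26/s2 MISS; vc=[]
#6 0xae→b43/s3 L1-HIT; vc=[]
#7 0xae→b43/s3 L1-HIT; vc=[]
#8 0x39→b14/s6 MISS; vc=[62]
#9 0x59→b22/s6 MISS; vc=[62,14]
#10 0x38→b14/s6 VC-HIT; vc=[62,22]
#11 0x2e→b11/s3 MISS; vc=[62,22,43]
#12 0x4f→b19/s3 MISS; vc=[62,22,43,11]
#13 0x2d→b11/s3 VC-HIT; vc=[62,22,43,19]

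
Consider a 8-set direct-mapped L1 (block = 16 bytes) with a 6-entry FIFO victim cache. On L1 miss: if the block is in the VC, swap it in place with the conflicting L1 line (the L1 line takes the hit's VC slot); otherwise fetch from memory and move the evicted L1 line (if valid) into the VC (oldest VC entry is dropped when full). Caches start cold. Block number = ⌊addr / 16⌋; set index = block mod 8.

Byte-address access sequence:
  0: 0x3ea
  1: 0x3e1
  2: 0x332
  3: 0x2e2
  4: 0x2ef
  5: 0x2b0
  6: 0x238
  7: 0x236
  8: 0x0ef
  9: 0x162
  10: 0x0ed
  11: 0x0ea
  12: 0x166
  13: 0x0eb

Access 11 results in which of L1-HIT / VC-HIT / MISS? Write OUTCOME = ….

OUTCOME = L1-HIT

0: 0x3ea (blk 62, set 6) → MISS  vc=[]
1: 0x3e1 (blk 62, set 6) → L1-HIT  vc=[]
2: 0x332 (blk 51, set 3) → MISS  vc=[]
3: 0x2e2 (blk 46, set 6) → MISS  vc=[62]
4: 0x2ef (blk 46, set 6) → L1-HIT  vc=[62]
5: 0x2b0 (blk 43, set 3) → MISS  vc=[62, 51]
6: 0x238 (blk 35, set 3) → MISS  vc=[62, 51, 43]
7: 0x236 (blk 35, set 3) → L1-HIT  vc=[62, 51, 43]
8: 0xef (blk 14, set 6) → MISS  vc=[62, 51, 43, 46]
9: 0x162 (blk 22, set 6) → MISS  vc=[62, 51, 43, 46, 14]
10: 0xed (blk 14, set 6) → VC-HIT  vc=[62, 51, 43, 46, 22]
11: 0xea (blk 14, set 6) → L1-HIT  vc=[62, 51, 43, 46, 22]
12: 0x166 (blk 22, set 6) → VC-HIT  vc=[62, 51, 43, 46, 14]
13: 0xeb (blk 14, set 6) → VC-HIT  vc=[62, 51, 43, 46, 22]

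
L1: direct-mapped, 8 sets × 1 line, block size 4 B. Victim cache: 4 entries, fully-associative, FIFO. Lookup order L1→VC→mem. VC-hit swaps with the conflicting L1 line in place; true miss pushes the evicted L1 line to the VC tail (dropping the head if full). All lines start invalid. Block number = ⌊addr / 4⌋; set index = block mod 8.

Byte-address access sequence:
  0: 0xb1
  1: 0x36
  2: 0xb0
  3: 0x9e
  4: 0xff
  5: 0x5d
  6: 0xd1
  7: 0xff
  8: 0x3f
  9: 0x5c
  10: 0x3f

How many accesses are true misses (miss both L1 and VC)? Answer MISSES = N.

MISSES = 7

0: 0xb1 (blk 44, set 4) → MISS  vc=[]
1: 0x36 (blk 13, set 5) → MISS  vc=[]
2: 0xb0 (blk 44, set 4) → L1-HIT  vc=[]
3: 0x9e (blk 39, set 7) → MISS  vc=[]
4: 0xff (blk 63, set 7) → MISS  vc=[39]
5: 0x5d (blk 23, set 7) → MISS  vc=[39, 63]
6: 0xd1 (blk 52, set 4) → MISS  vc=[39, 63, 44]
7: 0xff (blk 63, set 7) → VC-HIT  vc=[39, 23, 44]
8: 0x3f (blk 15, set 7) → MISS  vc=[39, 23, 44, 63]
9: 0x5c (blk 23, set 7) → VC-HIT  vc=[39, 15, 44, 63]
10: 0x3f (blk 15, set 7) → VC-HIT  vc=[39, 23, 44, 63]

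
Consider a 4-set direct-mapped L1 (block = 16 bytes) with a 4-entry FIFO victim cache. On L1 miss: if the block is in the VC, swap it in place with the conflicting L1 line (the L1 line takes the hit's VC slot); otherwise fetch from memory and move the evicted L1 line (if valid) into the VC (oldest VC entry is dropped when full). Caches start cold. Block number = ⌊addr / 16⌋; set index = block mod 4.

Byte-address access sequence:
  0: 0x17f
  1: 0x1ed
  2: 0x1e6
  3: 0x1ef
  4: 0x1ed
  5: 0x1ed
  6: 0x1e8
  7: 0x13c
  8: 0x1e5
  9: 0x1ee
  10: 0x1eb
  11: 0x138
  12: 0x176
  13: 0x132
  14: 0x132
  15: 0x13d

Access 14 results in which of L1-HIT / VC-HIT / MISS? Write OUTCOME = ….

#0 0x17f→b23/s3 MISS; vc=[]
#1 0x1ed→b30/s2 MISS; vc=[]
#2 0x1e6→b30/s2 L1-HIT; vc=[]
#3 0x1ef→b30/s2 L1-HIT; vc=[]
#4 0x1ed→b30/s2 L1-HIT; vc=[]
#5 0x1ed→b30/s2 L1-HIT; vc=[]
#6 0x1e8→b30/s2 L1-HIT; vc=[]
#7 0x13c→b19/s3 MISS; vc=[23]
#8 0x1e5→b30/s2 L1-HIT; vc=[23]
#9 0x1ee→b30/s2 L1-HIT; vc=[23]
#10 0x1eb→b30/s2 L1-HIT; vc=[23]
#11 0x138→b19/s3 L1-HIT; vc=[23]
#12 0x176→b23/s3 VC-HIT; vc=[19]
#13 0x132→b19/s3 VC-HIT; vc=[23]
#14 0x132→b19/s3 L1-HIT; vc=[23]
#15 0x13d→b19/s3 L1-HIT; vc=[23]

OUTCOME = L1-HIT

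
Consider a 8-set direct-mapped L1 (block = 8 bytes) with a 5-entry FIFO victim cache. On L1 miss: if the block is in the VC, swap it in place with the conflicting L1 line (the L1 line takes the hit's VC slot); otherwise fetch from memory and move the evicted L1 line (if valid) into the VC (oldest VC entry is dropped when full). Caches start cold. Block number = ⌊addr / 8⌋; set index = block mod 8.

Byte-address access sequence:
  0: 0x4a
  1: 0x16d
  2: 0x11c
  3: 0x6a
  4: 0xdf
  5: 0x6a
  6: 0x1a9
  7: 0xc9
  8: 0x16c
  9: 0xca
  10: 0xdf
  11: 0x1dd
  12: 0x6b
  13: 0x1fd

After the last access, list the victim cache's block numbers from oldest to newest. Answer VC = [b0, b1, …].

0: 0x4a (blk 9, set 1) → MISS  vc=[]
1: 0x16d (blk 45, set 5) → MISS  vc=[]
2: 0x11c (blk 35, set 3) → MISS  vc=[]
3: 0x6a (blk 13, set 5) → MISS  vc=[45]
4: 0xdf (blk 27, set 3) → MISS  vc=[45, 35]
5: 0x6a (blk 13, set 5) → L1-HIT  vc=[45, 35]
6: 0x1a9 (blk 53, set 5) → MISS  vc=[45, 35, 13]
7: 0xc9 (blk 25, set 1) → MISS  vc=[45, 35, 13, 9]
8: 0x16c (blk 45, set 5) → VC-HIT  vc=[53, 35, 13, 9]
9: 0xca (blk 25, set 1) → L1-HIT  vc=[53, 35, 13, 9]
10: 0xdf (blk 27, set 3) → L1-HIT  vc=[53, 35, 13, 9]
11: 0x1dd (blk 59, set 3) → MISS  vc=[53, 35, 13, 9, 27]
12: 0x6b (blk 13, set 5) → VC-HIT  vc=[53, 35, 45, 9, 27]
13: 0x1fd (blk 63, set 7) → MISS  vc=[53, 35, 45, 9, 27]

VC = [53, 35, 45, 9, 27]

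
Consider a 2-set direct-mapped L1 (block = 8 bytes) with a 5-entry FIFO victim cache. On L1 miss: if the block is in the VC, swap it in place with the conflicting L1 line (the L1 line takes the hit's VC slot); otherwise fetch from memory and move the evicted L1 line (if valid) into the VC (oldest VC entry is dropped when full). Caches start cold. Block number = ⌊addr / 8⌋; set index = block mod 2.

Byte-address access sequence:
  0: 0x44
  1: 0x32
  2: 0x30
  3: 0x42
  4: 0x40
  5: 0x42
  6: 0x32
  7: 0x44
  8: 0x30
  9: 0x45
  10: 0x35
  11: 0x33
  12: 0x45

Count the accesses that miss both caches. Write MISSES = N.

#0 0x44→b8/s0 MISS; vc=[]
#1 0x32→b6/s0 MISS; vc=[8]
#2 0x30→b6/s0 L1-HIT; vc=[8]
#3 0x42→b8/s0 VC-HIT; vc=[6]
#4 0x40→b8/s0 L1-HIT; vc=[6]
#5 0x42→b8/s0 L1-HIT; vc=[6]
#6 0x32→b6/s0 VC-HIT; vc=[8]
#7 0x44→b8/s0 VC-HIT; vc=[6]
#8 0x30→b6/s0 VC-HIT; vc=[8]
#9 0x45→b8/s0 VC-HIT; vc=[6]
#10 0x35→b6/s0 VC-HIT; vc=[8]
#11 0x33→b6/s0 L1-HIT; vc=[8]
#12 0x45→b8/s0 VC-HIT; vc=[6]

MISSES = 2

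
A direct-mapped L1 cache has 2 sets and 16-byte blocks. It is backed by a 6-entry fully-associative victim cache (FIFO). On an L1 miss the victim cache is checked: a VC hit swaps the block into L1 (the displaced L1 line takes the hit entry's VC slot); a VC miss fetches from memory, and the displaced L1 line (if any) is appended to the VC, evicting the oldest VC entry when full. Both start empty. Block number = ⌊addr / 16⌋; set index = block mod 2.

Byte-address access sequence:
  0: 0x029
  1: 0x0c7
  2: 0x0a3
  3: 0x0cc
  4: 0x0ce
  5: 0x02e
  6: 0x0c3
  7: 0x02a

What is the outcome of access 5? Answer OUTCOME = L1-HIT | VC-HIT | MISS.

0: 0x29 (blk 2, set 0) → MISS  vc=[]
1: 0xc7 (blk 12, set 0) → MISS  vc=[2]
2: 0xa3 (blk 10, set 0) → MISS  vc=[2, 12]
3: 0xcc (blk 12, set 0) → VC-HIT  vc=[2, 10]
4: 0xce (blk 12, set 0) → L1-HIT  vc=[2, 10]
5: 0x2e (blk 2, set 0) → VC-HIT  vc=[12, 10]
6: 0xc3 (blk 12, set 0) → VC-HIT  vc=[2, 10]
7: 0x2a (blk 2, set 0) → VC-HIT  vc=[12, 10]

OUTCOME = VC-HIT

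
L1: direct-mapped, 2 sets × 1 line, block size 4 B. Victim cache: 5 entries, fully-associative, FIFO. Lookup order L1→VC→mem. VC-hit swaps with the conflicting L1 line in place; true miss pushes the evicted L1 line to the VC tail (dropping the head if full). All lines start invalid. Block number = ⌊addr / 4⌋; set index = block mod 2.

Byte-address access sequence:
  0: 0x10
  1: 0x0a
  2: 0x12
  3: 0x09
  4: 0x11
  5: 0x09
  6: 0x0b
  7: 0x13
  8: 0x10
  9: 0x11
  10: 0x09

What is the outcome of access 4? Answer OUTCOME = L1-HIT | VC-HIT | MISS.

  [0] addr=0x10 blk=4 s=0: MISS | VC []
  [1] addr=0xa blk=2 s=0: MISS | VC [4]
  [2] addr=0x12 blk=4 s=0: VC-HIT | VC [2]
  [3] addr=0x9 blk=2 s=0: VC-HIT | VC [4]
  [4] addr=0x11 blk=4 s=0: VC-HIT | VC [2]
  [5] addr=0x9 blk=2 s=0: VC-HIT | VC [4]
  [6] addr=0xb blk=2 s=0: L1-HIT | VC [4]
  [7] addr=0x13 blk=4 s=0: VC-HIT | VC [2]
  [8] addr=0x10 blk=4 s=0: L1-HIT | VC [2]
  [9] addr=0x11 blk=4 s=0: L1-HIT | VC [2]
  [10] addr=0x9 blk=2 s=0: VC-HIT | VC [4]

OUTCOME = VC-HIT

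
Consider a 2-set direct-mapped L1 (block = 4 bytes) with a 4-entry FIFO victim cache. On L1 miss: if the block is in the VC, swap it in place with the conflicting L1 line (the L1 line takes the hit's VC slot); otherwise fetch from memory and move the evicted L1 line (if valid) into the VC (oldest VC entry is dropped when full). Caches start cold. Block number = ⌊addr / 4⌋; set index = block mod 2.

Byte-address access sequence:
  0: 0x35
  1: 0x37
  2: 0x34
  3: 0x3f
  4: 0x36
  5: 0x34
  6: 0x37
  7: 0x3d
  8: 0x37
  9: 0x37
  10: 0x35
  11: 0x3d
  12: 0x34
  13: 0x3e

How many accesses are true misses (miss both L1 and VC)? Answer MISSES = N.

MISSES = 2

  [0] addr=0x35 blk=13 s=1: MISS | VC []
  [1] addr=0x37 blk=13 s=1: L1-HIT | VC []
  [2] addr=0x34 blk=13 s=1: L1-HIT | VC []
  [3] addr=0x3f blk=15 s=1: MISS | VC [13]
  [4] addr=0x36 blk=13 s=1: VC-HIT | VC [15]
  [5] addr=0x34 blk=13 s=1: L1-HIT | VC [15]
  [6] addr=0x37 blk=13 s=1: L1-HIT | VC [15]
  [7] addr=0x3d blk=15 s=1: VC-HIT | VC [13]
  [8] addr=0x37 blk=13 s=1: VC-HIT | VC [15]
  [9] addr=0x37 blk=13 s=1: L1-HIT | VC [15]
  [10] addr=0x35 blk=13 s=1: L1-HIT | VC [15]
  [11] addr=0x3d blk=15 s=1: VC-HIT | VC [13]
  [12] addr=0x34 blk=13 s=1: VC-HIT | VC [15]
  [13] addr=0x3e blk=15 s=1: VC-HIT | VC [13]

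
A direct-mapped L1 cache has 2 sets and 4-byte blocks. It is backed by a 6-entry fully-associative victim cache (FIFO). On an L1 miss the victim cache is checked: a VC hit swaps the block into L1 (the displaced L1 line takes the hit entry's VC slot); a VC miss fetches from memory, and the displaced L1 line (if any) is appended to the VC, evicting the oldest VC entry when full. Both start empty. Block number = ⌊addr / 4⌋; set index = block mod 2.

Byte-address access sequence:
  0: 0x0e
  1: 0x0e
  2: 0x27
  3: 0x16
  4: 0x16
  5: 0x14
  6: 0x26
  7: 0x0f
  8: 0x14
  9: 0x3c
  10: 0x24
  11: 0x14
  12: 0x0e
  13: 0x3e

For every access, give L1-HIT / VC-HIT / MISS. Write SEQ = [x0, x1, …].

SEQ = [MISS, L1-HIT, MISS, MISS, L1-HIT, L1-HIT, VC-HIT, VC-HIT, VC-HIT, MISS, VC-HIT, VC-HIT, VC-HIT, VC-HIT]

#0 0xe→b3/s1 MISS; vc=[]
#1 0xe→b3/s1 L1-HIT; vc=[]
#2 0x27→b9/s1 MISS; vc=[3]
#3 0x16→b5/s1 MISS; vc=[3,9]
#4 0x16→b5/s1 L1-HIT; vc=[3,9]
#5 0x14→b5/s1 L1-HIT; vc=[3,9]
#6 0x26→b9/s1 VC-HIT; vc=[3,5]
#7 0xf→b3/s1 VC-HIT; vc=[9,5]
#8 0x14→b5/s1 VC-HIT; vc=[9,3]
#9 0x3c→b15/s1 MISS; vc=[9,3,5]
#10 0x24→b9/s1 VC-HIT; vc=[15,3,5]
#11 0x14→b5/s1 VC-HIT; vc=[15,3,9]
#12 0xe→b3/s1 VC-HIT; vc=[15,5,9]
#13 0x3e→b15/s1 VC-HIT; vc=[3,5,9]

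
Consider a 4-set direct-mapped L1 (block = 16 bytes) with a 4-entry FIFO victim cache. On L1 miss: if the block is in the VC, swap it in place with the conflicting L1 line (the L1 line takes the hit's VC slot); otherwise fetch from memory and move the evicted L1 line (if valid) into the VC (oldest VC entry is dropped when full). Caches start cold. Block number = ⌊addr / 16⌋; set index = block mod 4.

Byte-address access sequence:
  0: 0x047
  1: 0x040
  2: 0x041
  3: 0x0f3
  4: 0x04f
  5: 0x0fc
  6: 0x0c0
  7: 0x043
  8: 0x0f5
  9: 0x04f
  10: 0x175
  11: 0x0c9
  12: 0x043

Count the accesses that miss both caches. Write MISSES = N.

0: 0x47 (blk 4, set 0) → MISS  vc=[]
1: 0x40 (blk 4, set 0) → L1-HIT  vc=[]
2: 0x41 (blk 4, set 0) → L1-HIT  vc=[]
3: 0xf3 (blk 15, set 3) → MISS  vc=[]
4: 0x4f (blk 4, set 0) → L1-HIT  vc=[]
5: 0xfc (blk 15, set 3) → L1-HIT  vc=[]
6: 0xc0 (blk 12, set 0) → MISS  vc=[4]
7: 0x43 (blk 4, set 0) → VC-HIT  vc=[12]
8: 0xf5 (blk 15, set 3) → L1-HIT  vc=[12]
9: 0x4f (blk 4, set 0) → L1-HIT  vc=[12]
10: 0x175 (blk 23, set 3) → MISS  vc=[12, 15]
11: 0xc9 (blk 12, set 0) → VC-HIT  vc=[4, 15]
12: 0x43 (blk 4, set 0) → VC-HIT  vc=[12, 15]

MISSES = 4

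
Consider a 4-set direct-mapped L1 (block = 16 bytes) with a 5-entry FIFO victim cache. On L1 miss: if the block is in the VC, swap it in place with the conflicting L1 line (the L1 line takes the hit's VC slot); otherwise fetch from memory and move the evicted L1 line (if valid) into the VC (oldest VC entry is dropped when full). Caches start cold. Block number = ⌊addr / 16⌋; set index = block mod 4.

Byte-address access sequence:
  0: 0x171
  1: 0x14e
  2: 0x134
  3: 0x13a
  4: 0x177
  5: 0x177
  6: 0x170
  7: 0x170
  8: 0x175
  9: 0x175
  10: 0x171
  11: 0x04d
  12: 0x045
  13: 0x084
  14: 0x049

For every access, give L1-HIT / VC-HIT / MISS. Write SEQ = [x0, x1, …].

#0 0x171→b23/s3 MISS; vc=[]
#1 0x14e→b20/s0 MISS; vc=[]
#2 0x134→b19/s3 MISS; vc=[23]
#3 0x13a→b19/s3 L1-HIT; vc=[23]
#4 0x177→b23/s3 VC-HIT; vc=[19]
#5 0x177→b23/s3 L1-HIT; vc=[19]
#6 0x170→b23/s3 L1-HIT; vc=[19]
#7 0x170→b23/s3 L1-HIT; vc=[19]
#8 0x175→b23/s3 L1-HIT; vc=[19]
#9 0x175→b23/s3 L1-HIT; vc=[19]
#10 0x171→b23/s3 L1-HIT; vc=[19]
#11 0x4d→b4/s0 MISS; vc=[19,20]
#12 0x45→b4/s0 L1-HIT; vc=[19,20]
#13 0x84→b8/s0 MISS; vc=[19,20,4]
#14 0x49→b4/s0 VC-HIT; vc=[19,20,8]

SEQ = [MISS, MISS, MISS, L1-HIT, VC-HIT, L1-HIT, L1-HIT, L1-HIT, L1-HIT, L1-HIT, L1-HIT, MISS, L1-HIT, MISS, VC-HIT]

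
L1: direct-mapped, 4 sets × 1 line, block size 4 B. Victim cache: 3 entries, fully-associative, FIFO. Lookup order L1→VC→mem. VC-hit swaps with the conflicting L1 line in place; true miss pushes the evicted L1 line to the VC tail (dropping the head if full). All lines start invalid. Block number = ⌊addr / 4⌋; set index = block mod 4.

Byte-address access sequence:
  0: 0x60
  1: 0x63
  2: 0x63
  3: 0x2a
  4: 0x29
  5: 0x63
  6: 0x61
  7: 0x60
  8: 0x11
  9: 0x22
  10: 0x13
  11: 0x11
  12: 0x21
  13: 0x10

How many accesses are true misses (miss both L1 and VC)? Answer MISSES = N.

MISSES = 4

#0 0x60→b24/s0 MISS; vc=[]
#1 0x63→b24/s0 L1-HIT; vc=[]
#2 0x63→b24/s0 L1-HIT; vc=[]
#3 0x2a→b10/s2 MISS; vc=[]
#4 0x29→b10/s2 L1-HIT; vc=[]
#5 0x63→b24/s0 L1-HIT; vc=[]
#6 0x61→b24/s0 L1-HIT; vc=[]
#7 0x60→b24/s0 L1-HIT; vc=[]
#8 0x11→b4/s0 MISS; vc=[24]
#9 0x22→b8/s0 MISS; vc=[24,4]
#10 0x13→b4/s0 VC-HIT; vc=[24,8]
#11 0x11→b4/s0 L1-HIT; vc=[24,8]
#12 0x21→b8/s0 VC-HIT; vc=[24,4]
#13 0x10→b4/s0 VC-HIT; vc=[24,8]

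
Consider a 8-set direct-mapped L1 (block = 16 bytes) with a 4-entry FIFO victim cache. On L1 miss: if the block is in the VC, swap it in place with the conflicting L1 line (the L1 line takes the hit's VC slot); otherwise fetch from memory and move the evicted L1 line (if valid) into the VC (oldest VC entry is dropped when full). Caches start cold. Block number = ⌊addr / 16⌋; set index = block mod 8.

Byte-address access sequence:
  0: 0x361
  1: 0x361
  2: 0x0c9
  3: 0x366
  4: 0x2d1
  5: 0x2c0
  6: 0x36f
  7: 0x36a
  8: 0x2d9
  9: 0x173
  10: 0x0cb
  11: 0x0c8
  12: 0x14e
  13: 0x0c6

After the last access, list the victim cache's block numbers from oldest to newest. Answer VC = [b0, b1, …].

0: 0x361 (blk 54, set 6) → MISS  vc=[]
1: 0x361 (blk 54, set 6) → L1-HIT  vc=[]
2: 0xc9 (blk 12, set 4) → MISS  vc=[]
3: 0x366 (blk 54, set 6) → L1-HIT  vc=[]
4: 0x2d1 (blk 45, set 5) → MISS  vc=[]
5: 0x2c0 (blk 44, set 4) → MISS  vc=[12]
6: 0x36f (blk 54, set 6) → L1-HIT  vc=[12]
7: 0x36a (blk 54, set 6) → L1-HIT  vc=[12]
8: 0x2d9 (blk 45, set 5) → L1-HIT  vc=[12]
9: 0x173 (blk 23, set 7) → MISS  vc=[12]
10: 0xcb (blk 12, set 4) → VC-HIT  vc=[44]
11: 0xc8 (blk 12, set 4) → L1-HIT  vc=[44]
12: 0x14e (blk 20, set 4) → MISS  vc=[44, 12]
13: 0xc6 (blk 12, set 4) → VC-HIT  vc=[44, 20]

VC = [44, 20]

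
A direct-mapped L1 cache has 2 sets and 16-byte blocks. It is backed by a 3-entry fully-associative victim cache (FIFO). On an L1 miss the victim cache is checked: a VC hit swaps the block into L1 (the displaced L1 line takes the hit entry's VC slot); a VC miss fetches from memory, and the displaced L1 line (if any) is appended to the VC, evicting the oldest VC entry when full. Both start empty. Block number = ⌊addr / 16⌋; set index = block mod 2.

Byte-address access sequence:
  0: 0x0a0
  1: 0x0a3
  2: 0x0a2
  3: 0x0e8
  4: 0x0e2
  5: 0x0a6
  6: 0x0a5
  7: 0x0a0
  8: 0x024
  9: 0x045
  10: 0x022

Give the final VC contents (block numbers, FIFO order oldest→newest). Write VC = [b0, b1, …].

VC = [14, 10, 4]

#0 0xa0→b10/s0 MISS; vc=[]
#1 0xa3→b10/s0 L1-HIT; vc=[]
#2 0xa2→b10/s0 L1-HIT; vc=[]
#3 0xe8→b14/s0 MISS; vc=[10]
#4 0xe2→b14/s0 L1-HIT; vc=[10]
#5 0xa6→b10/s0 VC-HIT; vc=[14]
#6 0xa5→b10/s0 L1-HIT; vc=[14]
#7 0xa0→b10/s0 L1-HIT; vc=[14]
#8 0x24→b2/s0 MISS; vc=[14,10]
#9 0x45→b4/s0 MISS; vc=[14,10,2]
#10 0x22→b2/s0 VC-HIT; vc=[14,10,4]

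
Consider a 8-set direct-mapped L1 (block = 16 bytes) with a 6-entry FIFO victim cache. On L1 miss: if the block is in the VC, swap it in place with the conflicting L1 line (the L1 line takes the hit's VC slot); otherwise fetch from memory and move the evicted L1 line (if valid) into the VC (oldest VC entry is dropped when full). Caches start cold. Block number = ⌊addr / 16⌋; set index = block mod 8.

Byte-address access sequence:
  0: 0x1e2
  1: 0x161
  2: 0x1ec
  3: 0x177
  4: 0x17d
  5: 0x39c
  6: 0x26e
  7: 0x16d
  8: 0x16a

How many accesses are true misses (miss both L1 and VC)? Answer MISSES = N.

MISSES = 5

0: 0x1e2 (blk 30, set 6) → MISS  vc=[]
1: 0x161 (blk 22, set 6) → MISS  vc=[30]
2: 0x1ec (blk 30, set 6) → VC-HIT  vc=[22]
3: 0x177 (blk 23, set 7) → MISS  vc=[22]
4: 0x17d (blk 23, set 7) → L1-HIT  vc=[22]
5: 0x39c (blk 57, set 1) → MISS  vc=[22]
6: 0x26e (blk 38, set 6) → MISS  vc=[22, 30]
7: 0x16d (blk 22, set 6) → VC-HIT  vc=[38, 30]
8: 0x16a (blk 22, set 6) → L1-HIT  vc=[38, 30]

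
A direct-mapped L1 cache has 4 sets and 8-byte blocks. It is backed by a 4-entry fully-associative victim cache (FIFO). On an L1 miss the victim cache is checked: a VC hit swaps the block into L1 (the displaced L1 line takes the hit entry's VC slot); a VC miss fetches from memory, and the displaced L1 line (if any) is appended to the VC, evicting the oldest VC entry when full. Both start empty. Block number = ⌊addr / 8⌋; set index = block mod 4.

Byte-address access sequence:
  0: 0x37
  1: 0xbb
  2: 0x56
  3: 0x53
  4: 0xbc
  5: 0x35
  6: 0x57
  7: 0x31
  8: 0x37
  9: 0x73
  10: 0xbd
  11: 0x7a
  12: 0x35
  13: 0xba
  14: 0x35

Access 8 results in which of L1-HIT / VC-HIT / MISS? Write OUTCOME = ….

OUTCOME = L1-HIT

  [0] addr=0x37 blk=6 s=2: MISS | VC []
  [1] addr=0xbb blk=23 s=3: MISS | VC []
  [2] addr=0x56 blk=10 s=2: MISS | VC [6]
  [3] addr=0x53 blk=10 s=2: L1-HIT | VC [6]
  [4] addr=0xbc blk=23 s=3: L1-HIT | VC [6]
  [5] addr=0x35 blk=6 s=2: VC-HIT | VC [10]
  [6] addr=0x57 blk=10 s=2: VC-HIT | VC [6]
  [7] addr=0x31 blk=6 s=2: VC-HIT | VC [10]
  [8] addr=0x37 blk=6 s=2: L1-HIT | VC [10]
  [9] addr=0x73 blk=14 s=2: MISS | VC [10, 6]
  [10] addr=0xbd blk=23 s=3: L1-HIT | VC [10, 6]
  [11] addr=0x7a blk=15 s=3: MISS | VC [10, 6, 23]
  [12] addr=0x35 blk=6 s=2: VC-HIT | VC [10, 14, 23]
  [13] addr=0xba blk=23 s=3: VC-HIT | VC [10, 14, 15]
  [14] addr=0x35 blk=6 s=2: L1-HIT | VC [10, 14, 15]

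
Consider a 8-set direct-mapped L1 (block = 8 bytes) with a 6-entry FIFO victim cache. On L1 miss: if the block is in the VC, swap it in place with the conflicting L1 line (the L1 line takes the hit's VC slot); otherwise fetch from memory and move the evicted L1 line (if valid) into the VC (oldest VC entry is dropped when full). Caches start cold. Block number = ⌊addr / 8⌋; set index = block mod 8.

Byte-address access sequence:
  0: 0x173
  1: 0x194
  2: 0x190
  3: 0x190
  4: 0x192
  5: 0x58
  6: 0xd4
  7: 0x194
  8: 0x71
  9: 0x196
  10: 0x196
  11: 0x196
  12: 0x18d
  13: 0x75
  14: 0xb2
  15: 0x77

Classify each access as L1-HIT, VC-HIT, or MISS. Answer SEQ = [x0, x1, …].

SEQ = [MISS, MISS, L1-HIT, L1-HIT, L1-HIT, MISS, MISS, VC-HIT, MISS, L1-HIT, L1-HIT, L1-HIT, MISS, L1-HIT, MISS, VC-HIT]

#0 0x173→b46/s6 MISS; vc=[]
#1 0x194→b50/s2 MISS; vc=[]
#2 0x190→b50/s2 L1-HIT; vc=[]
#3 0x190→b50/s2 L1-HIT; vc=[]
#4 0x192→b50/s2 L1-HIT; vc=[]
#5 0x58→b11/s3 MISS; vc=[]
#6 0xd4→b26/s2 MISS; vc=[50]
#7 0x194→b50/s2 VC-HIT; vc=[26]
#8 0x71→b14/s6 MISS; vc=[26,46]
#9 0x196→b50/s2 L1-HIT; vc=[26,46]
#10 0x196→b50/s2 L1-HIT; vc=[26,46]
#11 0x196→b50/s2 L1-HIT; vc=[26,46]
#12 0x18d→b49/s1 MISS; vc=[26,46]
#13 0x75→b14/s6 L1-HIT; vc=[26,46]
#14 0xb2→b22/s6 MISS; vc=[26,46,14]
#15 0x77→b14/s6 VC-HIT; vc=[26,46,22]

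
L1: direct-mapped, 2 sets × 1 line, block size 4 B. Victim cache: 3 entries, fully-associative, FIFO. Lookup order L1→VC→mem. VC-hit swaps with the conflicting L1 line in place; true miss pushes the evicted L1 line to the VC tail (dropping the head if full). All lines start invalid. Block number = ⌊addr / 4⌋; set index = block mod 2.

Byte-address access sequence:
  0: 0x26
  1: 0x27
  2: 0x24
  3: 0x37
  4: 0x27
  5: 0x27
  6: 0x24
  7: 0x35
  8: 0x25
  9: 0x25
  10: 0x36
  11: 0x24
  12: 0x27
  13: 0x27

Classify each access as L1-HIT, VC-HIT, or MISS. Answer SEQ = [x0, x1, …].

SEQ = [MISS, L1-HIT, L1-HIT, MISS, VC-HIT, L1-HIT, L1-HIT, VC-HIT, VC-HIT, L1-HIT, VC-HIT, VC-HIT, L1-HIT, L1-HIT]

#0 0x26→b9/s1 MISS; vc=[]
#1 0x27→b9/s1 L1-HIT; vc=[]
#2 0x24→b9/s1 L1-HIT; vc=[]
#3 0x37→b13/s1 MISS; vc=[9]
#4 0x27→b9/s1 VC-HIT; vc=[13]
#5 0x27→b9/s1 L1-HIT; vc=[13]
#6 0x24→b9/s1 L1-HIT; vc=[13]
#7 0x35→b13/s1 VC-HIT; vc=[9]
#8 0x25→b9/s1 VC-HIT; vc=[13]
#9 0x25→b9/s1 L1-HIT; vc=[13]
#10 0x36→b13/s1 VC-HIT; vc=[9]
#11 0x24→b9/s1 VC-HIT; vc=[13]
#12 0x27→b9/s1 L1-HIT; vc=[13]
#13 0x27→b9/s1 L1-HIT; vc=[13]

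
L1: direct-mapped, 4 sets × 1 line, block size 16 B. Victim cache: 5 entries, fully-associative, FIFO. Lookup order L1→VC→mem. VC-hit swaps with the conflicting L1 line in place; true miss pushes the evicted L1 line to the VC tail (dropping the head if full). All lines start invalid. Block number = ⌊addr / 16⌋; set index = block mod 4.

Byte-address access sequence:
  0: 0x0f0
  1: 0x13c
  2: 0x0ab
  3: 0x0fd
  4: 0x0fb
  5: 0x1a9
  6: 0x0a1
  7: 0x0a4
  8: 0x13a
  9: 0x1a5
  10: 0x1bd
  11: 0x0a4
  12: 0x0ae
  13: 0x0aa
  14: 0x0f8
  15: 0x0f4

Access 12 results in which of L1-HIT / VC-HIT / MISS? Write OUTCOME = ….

OUTCOME = L1-HIT

#0 0xf0→b15/s3 MISS; vc=[]
#1 0x13c→b19/s3 MISS; vc=[15]
#2 0xab→b10/s2 MISS; vc=[15]
#3 0xfd→b15/s3 VC-HIT; vc=[19]
#4 0xfb→b15/s3 L1-HIT; vc=[19]
#5 0x1a9→b26/s2 MISS; vc=[19,10]
#6 0xa1→b10/s2 VC-HIT; vc=[19,26]
#7 0xa4→b10/s2 L1-HIT; vc=[19,26]
#8 0x13a→b19/s3 VC-HIT; vc=[15,26]
#9 0x1a5→b26/s2 VC-HIT; vc=[15,10]
#10 0x1bd→b27/s3 MISS; vc=[15,10,19]
#11 0xa4→b10/s2 VC-HIT; vc=[15,26,19]
#12 0xae→b10/s2 L1-HIT; vc=[15,26,19]
#13 0xaa→b10/s2 L1-HIT; vc=[15,26,19]
#14 0xf8→b15/s3 VC-HIT; vc=[27,26,19]
#15 0xf4→b15/s3 L1-HIT; vc=[27,26,19]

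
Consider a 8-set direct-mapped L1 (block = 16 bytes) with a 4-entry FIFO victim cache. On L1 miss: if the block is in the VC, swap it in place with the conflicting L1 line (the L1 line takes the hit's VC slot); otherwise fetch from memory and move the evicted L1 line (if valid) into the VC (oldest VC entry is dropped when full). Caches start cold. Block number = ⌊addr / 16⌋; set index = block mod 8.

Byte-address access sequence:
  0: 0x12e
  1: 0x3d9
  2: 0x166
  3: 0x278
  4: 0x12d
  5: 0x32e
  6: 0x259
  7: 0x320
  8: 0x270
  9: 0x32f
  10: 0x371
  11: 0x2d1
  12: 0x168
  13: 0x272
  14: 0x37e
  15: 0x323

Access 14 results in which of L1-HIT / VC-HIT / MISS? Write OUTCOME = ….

OUTCOME = VC-HIT

0: 0x12e (blk 18, set 2) → MISS  vc=[]
1: 0x3d9 (blk 61, set 5) → MISS  vc=[]
2: 0x166 (blk 22, set 6) → MISS  vc=[]
3: 0x278 (blk 39, set 7) → MISS  vc=[]
4: 0x12d (blk 18, set 2) → L1-HIT  vc=[]
5: 0x32e (blk 50, set 2) → MISS  vc=[18]
6: 0x259 (blk 37, set 5) → MISS  vc=[18, 61]
7: 0x320 (blk 50, set 2) → L1-HIT  vc=[18, 61]
8: 0x270 (blk 39, set 7) → L1-HIT  vc=[18, 61]
9: 0x32f (blk 50, set 2) → L1-HIT  vc=[18, 61]
10: 0x371 (blk 55, set 7) → MISS  vc=[18, 61, 39]
11: 0x2d1 (blk 45, set 5) → MISS  vc=[18, 61, 39, 37]
12: 0x168 (blk 22, set 6) → L1-HIT  vc=[18, 61, 39, 37]
13: 0x272 (blk 39, set 7) → VC-HIT  vc=[18, 61, 55, 37]
14: 0x37e (blk 55, set 7) → VC-HIT  vc=[18, 61, 39, 37]
15: 0x323 (blk 50, set 2) → L1-HIT  vc=[18, 61, 39, 37]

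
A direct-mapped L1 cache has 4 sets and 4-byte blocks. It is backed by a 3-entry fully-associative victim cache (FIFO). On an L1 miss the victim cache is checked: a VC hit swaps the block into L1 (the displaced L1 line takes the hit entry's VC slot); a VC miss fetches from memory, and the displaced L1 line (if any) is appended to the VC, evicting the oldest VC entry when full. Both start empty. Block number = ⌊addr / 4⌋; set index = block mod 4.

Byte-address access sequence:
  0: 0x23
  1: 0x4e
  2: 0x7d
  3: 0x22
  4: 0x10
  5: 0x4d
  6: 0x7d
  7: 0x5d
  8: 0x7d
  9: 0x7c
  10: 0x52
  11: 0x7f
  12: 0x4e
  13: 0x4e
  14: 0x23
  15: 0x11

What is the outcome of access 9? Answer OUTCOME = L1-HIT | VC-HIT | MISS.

0: 0x23 (blk 8, set 0) → MISS  vc=[]
1: 0x4e (blk 19, set 3) → MISS  vc=[]
2: 0x7d (blk 31, set 3) → MISS  vc=[19]
3: 0x22 (blk 8, set 0) → L1-HIT  vc=[19]
4: 0x10 (blk 4, set 0) → MISS  vc=[19, 8]
5: 0x4d (blk 19, set 3) → VC-HIT  vc=[31, 8]
6: 0x7d (blk 31, set 3) → VC-HIT  vc=[19, 8]
7: 0x5d (blk 23, set 3) → MISS  vc=[19, 8, 31]
8: 0x7d (blk 31, set 3) → VC-HIT  vc=[19, 8, 23]
9: 0x7c (blk 31, set 3) → L1-HIT  vc=[19, 8, 23]
10: 0x52 (blk 20, set 0) → MISS  vc=[8, 23, 4]
11: 0x7f (blk 31, set 3) → L1-HIT  vc=[8, 23, 4]
12: 0x4e (blk 19, set 3) → MISS  vc=[23, 4, 31]
13: 0x4e (blk 19, set 3) → L1-HIT  vc=[23, 4, 31]
14: 0x23 (blk 8, set 0) → MISS  vc=[4, 31, 20]
15: 0x11 (blk 4, set 0) → VC-HIT  vc=[8, 31, 20]

OUTCOME = L1-HIT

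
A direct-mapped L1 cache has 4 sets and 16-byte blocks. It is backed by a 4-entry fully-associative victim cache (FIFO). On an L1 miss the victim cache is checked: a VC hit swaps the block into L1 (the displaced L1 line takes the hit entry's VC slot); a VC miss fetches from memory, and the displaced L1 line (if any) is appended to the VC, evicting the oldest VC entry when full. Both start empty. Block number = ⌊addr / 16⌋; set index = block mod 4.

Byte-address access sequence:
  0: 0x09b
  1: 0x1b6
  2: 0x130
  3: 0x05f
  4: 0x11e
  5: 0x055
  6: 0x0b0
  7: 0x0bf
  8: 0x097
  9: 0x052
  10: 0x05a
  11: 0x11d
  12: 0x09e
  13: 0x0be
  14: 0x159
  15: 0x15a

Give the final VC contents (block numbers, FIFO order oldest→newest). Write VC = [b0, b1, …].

0: 0x9b (blk 9, set 1) → MISS  vc=[]
1: 0x1b6 (blk 27, set 3) → MISS  vc=[]
2: 0x130 (blk 19, set 3) → MISS  vc=[27]
3: 0x5f (blk 5, set 1) → MISS  vc=[27, 9]
4: 0x11e (blk 17, set 1) → MISS  vc=[27, 9, 5]
5: 0x55 (blk 5, set 1) → VC-HIT  vc=[27, 9, 17]
6: 0xb0 (blk 11, set 3) → MISS  vc=[27, 9, 17, 19]
7: 0xbf (blk 11, set 3) → L1-HIT  vc=[27, 9, 17, 19]
8: 0x97 (blk 9, set 1) → VC-HIT  vc=[27, 5, 17, 19]
9: 0x52 (blk 5, set 1) → VC-HIT  vc=[27, 9, 17, 19]
10: 0x5a (blk 5, set 1) → L1-HIT  vc=[27, 9, 17, 19]
11: 0x11d (blk 17, set 1) → VC-HIT  vc=[27, 9, 5, 19]
12: 0x9e (blk 9, set 1) → VC-HIT  vc=[27, 17, 5, 19]
13: 0xbe (blk 11, set 3) → L1-HIT  vc=[27, 17, 5, 19]
14: 0x159 (blk 21, set 1) → MISS  vc=[17, 5, 19, 9]
15: 0x15a (blk 21, set 1) → L1-HIT  vc=[17, 5, 19, 9]

VC = [17, 5, 19, 9]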